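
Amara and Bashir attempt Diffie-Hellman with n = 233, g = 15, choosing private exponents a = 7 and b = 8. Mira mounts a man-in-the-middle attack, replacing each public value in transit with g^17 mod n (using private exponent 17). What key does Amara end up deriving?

113

Amara receives Mira's public value M = 15^17 mod 233 instead of the honest one.
15^1 ≡ 15 (mod 233)
15^2 = (15^1)^2 ≡ 15^2 = 225 ≡ 225 (mod 233)
15^4 = (15^2)^2 ≡ 225^2 = 50625 ≡ 64 (mod 233)
15^8 = (15^4)^2 ≡ 64^2 = 4096 ≡ 135 (mod 233)
15^16 = (15^8)^2 ≡ 135^2 = 18225 ≡ 51 (mod 233)
15^17 = 15^16 · 15^1 ≡ 51 · 15 ≡ 66 (mod 233).
So M = 66. Amara computes K = M^7 mod 233.
66^1 ≡ 66 (mod 233)
66^2 = (66^1)^2 ≡ 66^2 = 4356 ≡ 162 (mod 233)
66^4 = (66^2)^2 ≡ 162^2 = 26244 ≡ 148 (mod 233)
66^7 = 66^4 · 66^2 · 66^1 ≡ 148 · 162 · 66 ≡ 113 (mod 233).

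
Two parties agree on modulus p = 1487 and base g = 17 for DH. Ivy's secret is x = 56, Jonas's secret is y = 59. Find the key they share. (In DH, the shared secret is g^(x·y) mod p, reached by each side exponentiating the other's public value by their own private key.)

769

Ivy sends A = g^x mod p = 17^56 mod 1487.
17^1 ≡ 17 (mod 1487)
17^2 = (17^1)^2 ≡ 17^2 = 289 ≡ 289 (mod 1487)
17^4 = (17^2)^2 ≡ 289^2 = 83521 ≡ 249 (mod 1487)
17^8 = (17^4)^2 ≡ 249^2 = 62001 ≡ 1034 (mod 1487)
17^16 = (17^8)^2 ≡ 1034^2 = 1069156 ≡ 3 (mod 1487)
17^32 = (17^16)^2 ≡ 3^2 = 9 ≡ 9 (mod 1487)
17^56 = 17^32 · 17^16 · 17^8 ≡ 9 · 3 · 1034 ≡ 1152 (mod 1487).
So A = 1152. Jonas then computes K = A^y mod p = 1152^59 mod 1487.
1152^1 ≡ 1152 (mod 1487)
1152^2 = (1152^1)^2 ≡ 1152^2 = 1327104 ≡ 700 (mod 1487)
1152^4 = (1152^2)^2 ≡ 700^2 = 490000 ≡ 777 (mod 1487)
1152^8 = (1152^4)^2 ≡ 777^2 = 603729 ≡ 7 (mod 1487)
1152^16 = (1152^8)^2 ≡ 7^2 = 49 ≡ 49 (mod 1487)
1152^32 = (1152^16)^2 ≡ 49^2 = 2401 ≡ 914 (mod 1487)
1152^59 = 1152^32 · 1152^16 · 1152^8 · 1152^2 · 1152^1 ≡ 914 · 49 · 7 · 700 · 1152 ≡ 769 (mod 1487).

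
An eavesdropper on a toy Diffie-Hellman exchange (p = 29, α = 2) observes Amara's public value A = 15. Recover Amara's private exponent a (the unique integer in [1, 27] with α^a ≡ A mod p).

Try successive powers of 2 modulo 29:
2^1 ≡ 2
2^2 ≡ 4
2^3 ≡ 8
2^4 ≡ 16
2^5 ≡ 3
2^6 ≡ 6
2^7 ≡ 12
2^8 ≡ 24
2^9 ≡ 19
2^10 ≡ 9
2^11 ≡ 18
2^12 ≡ 7
2^13 ≡ 14
2^14 ≡ 28
2^15 ≡ 27
2^16 ≡ 25
2^17 ≡ 21
2^18 ≡ 13
2^19 ≡ 26
2^20 ≡ 23
2^21 ≡ 17
2^22 ≡ 5
2^23 ≡ 10
2^24 ≡ 20
2^25 ≡ 11
2^26 ≡ 22
2^27 ≡ 15
Found: a = 27.

27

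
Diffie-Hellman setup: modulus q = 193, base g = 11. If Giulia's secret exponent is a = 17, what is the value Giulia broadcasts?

74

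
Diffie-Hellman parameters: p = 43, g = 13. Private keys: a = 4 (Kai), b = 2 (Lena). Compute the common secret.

38

Kai sends A = g^a mod p = 13^4 mod 43.
13^1 ≡ 13 (mod 43)
13^2 = (13^1)^2 ≡ 13^2 = 169 ≡ 40 (mod 43)
13^4 = (13^2)^2 ≡ 40^2 = 1600 ≡ 9 (mod 43)
So A = 9. Lena then computes K = A^b mod p = 9^2 mod 43.
9^1 ≡ 9 (mod 43)
9^2 = (9^1)^2 ≡ 9^2 = 81 ≡ 38 (mod 43)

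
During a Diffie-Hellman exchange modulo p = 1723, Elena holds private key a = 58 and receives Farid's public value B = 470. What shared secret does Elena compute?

812

Shared key K = 470^58 mod 1723.
470^1 ≡ 470 (mod 1723)
470^2 = (470^1)^2 ≡ 470^2 = 220900 ≡ 356 (mod 1723)
470^4 = (470^2)^2 ≡ 356^2 = 126736 ≡ 957 (mod 1723)
470^8 = (470^4)^2 ≡ 957^2 = 915849 ≡ 936 (mod 1723)
470^16 = (470^8)^2 ≡ 936^2 = 876096 ≡ 812 (mod 1723)
470^32 = (470^16)^2 ≡ 812^2 = 659344 ≡ 1158 (mod 1723)
470^58 = 470^32 · 470^16 · 470^8 · 470^2 ≡ 1158 · 812 · 936 · 356 ≡ 812 (mod 1723).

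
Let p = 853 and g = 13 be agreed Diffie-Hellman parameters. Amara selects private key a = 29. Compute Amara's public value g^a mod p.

398

Public value = 13^29 mod 853.
13^1 ≡ 13 (mod 853)
13^2 = (13^1)^2 ≡ 13^2 = 169 ≡ 169 (mod 853)
13^4 = (13^2)^2 ≡ 169^2 = 28561 ≡ 412 (mod 853)
13^8 = (13^4)^2 ≡ 412^2 = 169744 ≡ 850 (mod 853)
13^16 = (13^8)^2 ≡ 850^2 = 722500 ≡ 9 (mod 853)
13^29 = 13^16 · 13^8 · 13^4 · 13^1 ≡ 9 · 850 · 412 · 13 ≡ 398 (mod 853).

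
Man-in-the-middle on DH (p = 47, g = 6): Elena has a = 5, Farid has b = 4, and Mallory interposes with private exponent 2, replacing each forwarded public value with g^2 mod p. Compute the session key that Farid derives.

24

Farid receives Mallory's public value M = 6^2 mod 47 instead of the honest one.
6^1 ≡ 6 (mod 47)
6^2 = (6^1)^2 ≡ 6^2 = 36 ≡ 36 (mod 47)
So M = 36. Farid computes K = M^4 mod 47.
36^1 ≡ 36 (mod 47)
36^2 = (36^1)^2 ≡ 36^2 = 1296 ≡ 27 (mod 47)
36^4 = (36^2)^2 ≡ 27^2 = 729 ≡ 24 (mod 47)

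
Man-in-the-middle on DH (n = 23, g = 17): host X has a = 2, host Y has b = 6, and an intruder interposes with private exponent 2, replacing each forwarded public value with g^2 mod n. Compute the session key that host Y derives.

Host Y receives an intruder's public value M = 17^2 mod 23 instead of the honest one.
17^1 ≡ 17 (mod 23)
17^2 = (17^1)^2 ≡ 17^2 = 289 ≡ 13 (mod 23)
So M = 13. Host Y computes K = M^6 mod 23.
13^1 ≡ 13 (mod 23)
13^2 = (13^1)^2 ≡ 13^2 = 169 ≡ 8 (mod 23)
13^4 = (13^2)^2 ≡ 8^2 = 64 ≡ 18 (mod 23)
13^6 = 13^4 · 13^2 ≡ 18 · 8 ≡ 6 (mod 23).

6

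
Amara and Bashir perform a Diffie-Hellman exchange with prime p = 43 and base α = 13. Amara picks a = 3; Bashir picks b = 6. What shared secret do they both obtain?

Bashir sends B = α^b mod p = 13^6 mod 43.
13^1 ≡ 13 (mod 43)
13^2 = (13^1)^2 ≡ 13^2 = 169 ≡ 40 (mod 43)
13^4 = (13^2)^2 ≡ 40^2 = 1600 ≡ 9 (mod 43)
13^6 = 13^4 · 13^2 ≡ 9 · 40 ≡ 16 (mod 43).
So B = 16. Amara then computes K = B^a mod p = 16^3 mod 43.
16^1 ≡ 16 (mod 43)
16^2 = (16^1)^2 ≡ 16^2 = 256 ≡ 41 (mod 43)
16^3 = 16^2 · 16^1 ≡ 41 · 16 ≡ 11 (mod 43).

11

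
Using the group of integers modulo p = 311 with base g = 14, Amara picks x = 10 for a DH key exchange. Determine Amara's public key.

140

Public value = 14^{10} \pmod{311}.
14^1 ≡ 14 (mod 311)
14^2 = (14^1)^2 ≡ 14^2 = 196 ≡ 196 (mod 311)
14^4 = (14^2)^2 ≡ 196^2 = 38416 ≡ 163 (mod 311)
14^8 = (14^4)^2 ≡ 163^2 = 26569 ≡ 134 (mod 311)
14^10 = 14^8 · 14^2 ≡ 134 · 196 ≡ 140 (mod 311).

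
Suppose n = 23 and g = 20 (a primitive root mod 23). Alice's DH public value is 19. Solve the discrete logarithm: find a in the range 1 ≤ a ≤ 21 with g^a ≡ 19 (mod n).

Try successive powers of 20 modulo 23:
20^1 ≡ 20
20^2 ≡ 9
20^3 ≡ 19
Found: a = 3.

3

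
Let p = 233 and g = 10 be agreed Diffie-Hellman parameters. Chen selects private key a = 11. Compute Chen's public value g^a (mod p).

83

Public value = 10^11 (mod 233).
10^1 ≡ 10 (mod 233)
10^2 = (10^1)^2 ≡ 10^2 = 100 ≡ 100 (mod 233)
10^4 = (10^2)^2 ≡ 100^2 = 10000 ≡ 214 (mod 233)
10^8 = (10^4)^2 ≡ 214^2 = 45796 ≡ 128 (mod 233)
10^11 = 10^8 · 10^2 · 10^1 ≡ 128 · 100 · 10 ≡ 83 (mod 233).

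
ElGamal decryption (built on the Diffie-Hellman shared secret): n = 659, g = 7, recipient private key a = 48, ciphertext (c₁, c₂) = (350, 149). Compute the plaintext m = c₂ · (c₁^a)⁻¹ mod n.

468

Shared mask s = c₁^a mod n = 350^48 mod 659.
350^1 ≡ 350 (mod 659)
350^2 = (350^1)^2 ≡ 350^2 = 122500 ≡ 585 (mod 659)
350^4 = (350^2)^2 ≡ 585^2 = 342225 ≡ 204 (mod 659)
350^8 = (350^4)^2 ≡ 204^2 = 41616 ≡ 99 (mod 659)
350^16 = (350^8)^2 ≡ 99^2 = 9801 ≡ 575 (mod 659)
350^32 = (350^16)^2 ≡ 575^2 = 330625 ≡ 466 (mod 659)
350^48 = 350^32 · 350^16 ≡ 466 · 575 ≡ 396 (mod 659).
So s = 396; s⁻¹ ≡ 441 (mod 659).
m = c₂ · s⁻¹ mod 659 = 149 · 441 mod 659 = 468.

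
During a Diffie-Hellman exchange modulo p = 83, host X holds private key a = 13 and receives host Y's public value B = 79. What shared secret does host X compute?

Shared key K = 79^13 mod 83.
79^1 ≡ 79 (mod 83)
79^2 = (79^1)^2 ≡ 79^2 = 6241 ≡ 16 (mod 83)
79^4 = (79^2)^2 ≡ 16^2 = 256 ≡ 7 (mod 83)
79^8 = (79^4)^2 ≡ 7^2 = 49 ≡ 49 (mod 83)
79^13 = 79^8 · 79^4 · 79^1 ≡ 49 · 7 · 79 ≡ 39 (mod 83).

39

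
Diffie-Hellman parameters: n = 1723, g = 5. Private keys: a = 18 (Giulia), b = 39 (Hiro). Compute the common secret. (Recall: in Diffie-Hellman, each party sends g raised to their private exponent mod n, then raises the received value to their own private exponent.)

1599

Hiro sends B = g^b mod n = 5^39 mod 1723.
5^1 ≡ 5 (mod 1723)
5^2 = (5^1)^2 ≡ 5^2 = 25 ≡ 25 (mod 1723)
5^4 = (5^2)^2 ≡ 25^2 = 625 ≡ 625 (mod 1723)
5^8 = (5^4)^2 ≡ 625^2 = 390625 ≡ 1227 (mod 1723)
5^16 = (5^8)^2 ≡ 1227^2 = 1505529 ≡ 1350 (mod 1723)
5^32 = (5^16)^2 ≡ 1350^2 = 1822500 ≡ 1289 (mod 1723)
5^39 = 5^32 · 5^4 · 5^2 · 5^1 ≡ 1289 · 625 · 25 · 5 ≡ 667 (mod 1723).
So B = 667. Giulia then computes K = B^a mod n = 667^18 mod 1723.
667^1 ≡ 667 (mod 1723)
667^2 = (667^1)^2 ≡ 667^2 = 444889 ≡ 355 (mod 1723)
667^4 = (667^2)^2 ≡ 355^2 = 126025 ≡ 246 (mod 1723)
667^8 = (667^4)^2 ≡ 246^2 = 60516 ≡ 211 (mod 1723)
667^16 = (667^8)^2 ≡ 211^2 = 44521 ≡ 1446 (mod 1723)
667^18 = 667^16 · 667^2 ≡ 1446 · 355 ≡ 1599 (mod 1723).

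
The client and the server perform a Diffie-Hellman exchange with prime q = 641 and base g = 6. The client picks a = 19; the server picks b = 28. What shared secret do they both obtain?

589

The server sends B = g^b mod q = 6^28 mod 641.
6^1 ≡ 6 (mod 641)
6^2 = (6^1)^2 ≡ 6^2 = 36 ≡ 36 (mod 641)
6^4 = (6^2)^2 ≡ 36^2 = 1296 ≡ 14 (mod 641)
6^8 = (6^4)^2 ≡ 14^2 = 196 ≡ 196 (mod 641)
6^16 = (6^8)^2 ≡ 196^2 = 38416 ≡ 597 (mod 641)
6^28 = 6^16 · 6^8 · 6^4 ≡ 597 · 196 · 14 ≡ 413 (mod 641).
So B = 413. The client then computes K = B^a mod q = 413^19 mod 641.
413^1 ≡ 413 (mod 641)
413^2 = (413^1)^2 ≡ 413^2 = 170569 ≡ 63 (mod 641)
413^4 = (413^2)^2 ≡ 63^2 = 3969 ≡ 123 (mod 641)
413^8 = (413^4)^2 ≡ 123^2 = 15129 ≡ 386 (mod 641)
413^16 = (413^8)^2 ≡ 386^2 = 148996 ≡ 284 (mod 641)
413^19 = 413^16 · 413^2 · 413^1 ≡ 284 · 63 · 413 ≡ 589 (mod 641).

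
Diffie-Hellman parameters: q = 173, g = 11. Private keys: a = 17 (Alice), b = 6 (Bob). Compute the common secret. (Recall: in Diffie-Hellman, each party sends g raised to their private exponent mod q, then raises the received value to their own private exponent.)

Alice sends A = g^a mod q = 11^17 mod 173.
11^1 ≡ 11 (mod 173)
11^2 = (11^1)^2 ≡ 11^2 = 121 ≡ 121 (mod 173)
11^4 = (11^2)^2 ≡ 121^2 = 14641 ≡ 109 (mod 173)
11^8 = (11^4)^2 ≡ 109^2 = 11881 ≡ 117 (mod 173)
11^16 = (11^8)^2 ≡ 117^2 = 13689 ≡ 22 (mod 173)
11^17 = 11^16 · 11^1 ≡ 22 · 11 ≡ 69 (mod 173).
So A = 69. Bob then computes K = A^b mod q = 69^6 mod 173.
69^1 ≡ 69 (mod 173)
69^2 = (69^1)^2 ≡ 69^2 = 4761 ≡ 90 (mod 173)
69^4 = (69^2)^2 ≡ 90^2 = 8100 ≡ 142 (mod 173)
69^6 = 69^4 · 69^2 ≡ 142 · 90 ≡ 151 (mod 173).

151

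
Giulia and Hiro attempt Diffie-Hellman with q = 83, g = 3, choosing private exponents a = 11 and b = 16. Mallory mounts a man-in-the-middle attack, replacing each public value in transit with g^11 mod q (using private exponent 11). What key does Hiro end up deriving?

Hiro receives Mallory's public value M = 3^11 mod 83 instead of the honest one.
3^1 ≡ 3 (mod 83)
3^2 = (3^1)^2 ≡ 3^2 = 9 ≡ 9 (mod 83)
3^4 = (3^2)^2 ≡ 9^2 = 81 ≡ 81 (mod 83)
3^8 = (3^4)^2 ≡ 81^2 = 6561 ≡ 4 (mod 83)
3^11 = 3^8 · 3^2 · 3^1 ≡ 4 · 9 · 3 ≡ 25 (mod 83).
So M = 25. Hiro computes K = M^16 mod 83.
25^1 ≡ 25 (mod 83)
25^2 = (25^1)^2 ≡ 25^2 = 625 ≡ 44 (mod 83)
25^4 = (25^2)^2 ≡ 44^2 = 1936 ≡ 27 (mod 83)
25^8 = (25^4)^2 ≡ 27^2 = 729 ≡ 65 (mod 83)
25^16 = (25^8)^2 ≡ 65^2 = 4225 ≡ 75 (mod 83)

75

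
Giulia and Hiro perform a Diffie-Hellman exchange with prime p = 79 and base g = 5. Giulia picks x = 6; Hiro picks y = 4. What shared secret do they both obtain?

18

Giulia sends A = g^x mod p = 5^6 mod 79.
5^1 ≡ 5 (mod 79)
5^2 = (5^1)^2 ≡ 5^2 = 25 ≡ 25 (mod 79)
5^4 = (5^2)^2 ≡ 25^2 = 625 ≡ 72 (mod 79)
5^6 = 5^4 · 5^2 ≡ 72 · 25 ≡ 62 (mod 79).
So A = 62. Hiro then computes K = A^y mod p = 62^4 mod 79.
62^1 ≡ 62 (mod 79)
62^2 = (62^1)^2 ≡ 62^2 = 3844 ≡ 52 (mod 79)
62^4 = (62^2)^2 ≡ 52^2 = 2704 ≡ 18 (mod 79)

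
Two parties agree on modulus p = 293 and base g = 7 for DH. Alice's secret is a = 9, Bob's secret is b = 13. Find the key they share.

Bob sends B = g^b mod p = 7^13 mod 293.
7^1 ≡ 7 (mod 293)
7^2 = (7^1)^2 ≡ 7^2 = 49 ≡ 49 (mod 293)
7^4 = (7^2)^2 ≡ 49^2 = 2401 ≡ 57 (mod 293)
7^8 = (7^4)^2 ≡ 57^2 = 3249 ≡ 26 (mod 293)
7^13 = 7^8 · 7^4 · 7^1 ≡ 26 · 57 · 7 ≡ 119 (mod 293).
So B = 119. Alice then computes K = B^a mod p = 119^9 mod 293.
119^1 ≡ 119 (mod 293)
119^2 = (119^1)^2 ≡ 119^2 = 14161 ≡ 97 (mod 293)
119^4 = (119^2)^2 ≡ 97^2 = 9409 ≡ 33 (mod 293)
119^8 = (119^4)^2 ≡ 33^2 = 1089 ≡ 210 (mod 293)
119^9 = 119^8 · 119^1 ≡ 210 · 119 ≡ 85 (mod 293).

85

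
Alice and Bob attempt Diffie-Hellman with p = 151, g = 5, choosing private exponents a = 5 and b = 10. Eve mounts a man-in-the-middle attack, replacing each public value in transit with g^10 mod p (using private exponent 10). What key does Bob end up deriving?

Bob receives Eve's public value M = 5^10 mod 151 instead of the honest one.
5^1 ≡ 5 (mod 151)
5^2 = (5^1)^2 ≡ 5^2 = 25 ≡ 25 (mod 151)
5^4 = (5^2)^2 ≡ 25^2 = 625 ≡ 21 (mod 151)
5^8 = (5^4)^2 ≡ 21^2 = 441 ≡ 139 (mod 151)
5^10 = 5^8 · 5^2 ≡ 139 · 25 ≡ 2 (mod 151).
So M = 2. Bob computes K = M^10 mod 151.
2^1 ≡ 2 (mod 151)
2^2 = (2^1)^2 ≡ 2^2 = 4 ≡ 4 (mod 151)
2^4 = (2^2)^2 ≡ 4^2 = 16 ≡ 16 (mod 151)
2^8 = (2^4)^2 ≡ 16^2 = 256 ≡ 105 (mod 151)
2^10 = 2^8 · 2^2 ≡ 105 · 4 ≡ 118 (mod 151).

118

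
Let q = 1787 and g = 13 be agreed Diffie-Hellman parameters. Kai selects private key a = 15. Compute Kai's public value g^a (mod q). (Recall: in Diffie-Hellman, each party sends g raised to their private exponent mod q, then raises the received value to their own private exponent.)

1622

Public value = 13^15 (mod 1787).
13^1 ≡ 13 (mod 1787)
13^2 = (13^1)^2 ≡ 13^2 = 169 ≡ 169 (mod 1787)
13^4 = (13^2)^2 ≡ 169^2 = 28561 ≡ 1756 (mod 1787)
13^8 = (13^4)^2 ≡ 1756^2 = 3083536 ≡ 961 (mod 1787)
13^15 = 13^8 · 13^4 · 13^2 · 13^1 ≡ 961 · 1756 · 169 · 13 ≡ 1622 (mod 1787).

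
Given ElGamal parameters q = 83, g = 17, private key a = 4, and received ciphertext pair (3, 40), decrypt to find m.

Shared mask s = c₁^a mod q = 3^4 mod 83.
3^1 ≡ 3 (mod 83)
3^2 = (3^1)^2 ≡ 3^2 = 9 ≡ 9 (mod 83)
3^4 = (3^2)^2 ≡ 9^2 = 81 ≡ 81 (mod 83)
So s = 81; s⁻¹ ≡ 41 (mod 83).
m = c₂ · s⁻¹ mod 83 = 40 · 41 mod 83 = 63.

63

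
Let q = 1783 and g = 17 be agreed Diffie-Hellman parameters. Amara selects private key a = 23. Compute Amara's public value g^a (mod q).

Public value = 17^23 (mod 1783).
17^1 ≡ 17 (mod 1783)
17^2 = (17^1)^2 ≡ 17^2 = 289 ≡ 289 (mod 1783)
17^4 = (17^2)^2 ≡ 289^2 = 83521 ≡ 1503 (mod 1783)
17^8 = (17^4)^2 ≡ 1503^2 = 2259009 ≡ 1731 (mod 1783)
17^16 = (17^8)^2 ≡ 1731^2 = 2996361 ≡ 921 (mod 1783)
17^23 = 17^16 · 17^4 · 17^2 · 17^1 ≡ 921 · 1503 · 289 · 17 ≡ 1483 (mod 1783).

1483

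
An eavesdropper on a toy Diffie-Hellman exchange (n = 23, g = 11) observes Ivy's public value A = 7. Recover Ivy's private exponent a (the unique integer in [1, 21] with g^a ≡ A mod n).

Try successive powers of 11 modulo 23:
11^1 ≡ 11
11^2 ≡ 6
11^3 ≡ 20
11^4 ≡ 13
11^5 ≡ 5
11^6 ≡ 9
11^7 ≡ 7
Found: a = 7.

7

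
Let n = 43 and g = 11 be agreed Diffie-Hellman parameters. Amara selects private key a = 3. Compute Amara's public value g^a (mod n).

Public value = 11^3 (mod 43).
11^1 ≡ 11 (mod 43)
11^2 = (11^1)^2 ≡ 11^2 = 121 ≡ 35 (mod 43)
11^3 = 11^2 · 11^1 ≡ 35 · 11 ≡ 41 (mod 43).

41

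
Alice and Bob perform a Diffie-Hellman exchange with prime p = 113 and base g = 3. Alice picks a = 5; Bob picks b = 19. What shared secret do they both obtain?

Alice sends A = g^a mod p = 3^5 mod 113.
3^1 ≡ 3 (mod 113)
3^2 = (3^1)^2 ≡ 3^2 = 9 ≡ 9 (mod 113)
3^4 = (3^2)^2 ≡ 9^2 = 81 ≡ 81 (mod 113)
3^5 = 3^4 · 3^1 ≡ 81 · 3 ≡ 17 (mod 113).
So A = 17. Bob then computes K = A^b mod p = 17^19 mod 113.
17^1 ≡ 17 (mod 113)
17^2 = (17^1)^2 ≡ 17^2 = 289 ≡ 63 (mod 113)
17^4 = (17^2)^2 ≡ 63^2 = 3969 ≡ 14 (mod 113)
17^8 = (17^4)^2 ≡ 14^2 = 196 ≡ 83 (mod 113)
17^16 = (17^8)^2 ≡ 83^2 = 6889 ≡ 109 (mod 113)
17^19 = 17^16 · 17^2 · 17^1 ≡ 109 · 63 · 17 ≡ 10 (mod 113).

10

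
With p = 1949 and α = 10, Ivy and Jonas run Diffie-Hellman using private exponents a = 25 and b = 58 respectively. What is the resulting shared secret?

1226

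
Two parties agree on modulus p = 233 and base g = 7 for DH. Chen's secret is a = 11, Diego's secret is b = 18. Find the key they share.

Diego sends B = g^b mod p = 7^18 mod 233.
7^1 ≡ 7 (mod 233)
7^2 = (7^1)^2 ≡ 7^2 = 49 ≡ 49 (mod 233)
7^4 = (7^2)^2 ≡ 49^2 = 2401 ≡ 71 (mod 233)
7^8 = (7^4)^2 ≡ 71^2 = 5041 ≡ 148 (mod 233)
7^16 = (7^8)^2 ≡ 148^2 = 21904 ≡ 2 (mod 233)
7^18 = 7^16 · 7^2 ≡ 2 · 49 ≡ 98 (mod 233).
So B = 98. Chen then computes K = B^a mod p = 98^11 mod 233.
98^1 ≡ 98 (mod 233)
98^2 = (98^1)^2 ≡ 98^2 = 9604 ≡ 51 (mod 233)
98^4 = (98^2)^2 ≡ 51^2 = 2601 ≡ 38 (mod 233)
98^8 = (98^4)^2 ≡ 38^2 = 1444 ≡ 46 (mod 233)
98^11 = 98^8 · 98^2 · 98^1 ≡ 46 · 51 · 98 ≡ 170 (mod 233).

170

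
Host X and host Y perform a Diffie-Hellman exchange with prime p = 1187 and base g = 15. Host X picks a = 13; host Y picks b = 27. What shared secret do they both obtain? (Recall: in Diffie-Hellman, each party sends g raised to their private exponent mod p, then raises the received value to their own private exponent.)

629

Host Y sends B = g^b mod p = 15^27 mod 1187.
15^1 ≡ 15 (mod 1187)
15^2 = (15^1)^2 ≡ 15^2 = 225 ≡ 225 (mod 1187)
15^4 = (15^2)^2 ≡ 225^2 = 50625 ≡ 771 (mod 1187)
15^8 = (15^4)^2 ≡ 771^2 = 594441 ≡ 941 (mod 1187)
15^16 = (15^8)^2 ≡ 941^2 = 885481 ≡ 1166 (mod 1187)
15^27 = 15^16 · 15^8 · 15^2 · 15^1 ≡ 1166 · 941 · 225 · 15 ≡ 594 (mod 1187).
So B = 594. Host X then computes K = B^a mod p = 594^13 mod 1187.
594^1 ≡ 594 (mod 1187)
594^2 = (594^1)^2 ≡ 594^2 = 352836 ≡ 297 (mod 1187)
594^4 = (594^2)^2 ≡ 297^2 = 88209 ≡ 371 (mod 1187)
594^8 = (594^4)^2 ≡ 371^2 = 137641 ≡ 1136 (mod 1187)
594^13 = 594^8 · 594^4 · 594^1 ≡ 1136 · 371 · 594 ≡ 629 (mod 1187).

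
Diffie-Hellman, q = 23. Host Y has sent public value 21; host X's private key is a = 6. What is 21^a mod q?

18

Shared key K = 21^6 mod 23.
21^1 ≡ 21 (mod 23)
21^2 = (21^1)^2 ≡ 21^2 = 441 ≡ 4 (mod 23)
21^4 = (21^2)^2 ≡ 4^2 = 16 ≡ 16 (mod 23)
21^6 = 21^4 · 21^2 ≡ 16 · 4 ≡ 18 (mod 23).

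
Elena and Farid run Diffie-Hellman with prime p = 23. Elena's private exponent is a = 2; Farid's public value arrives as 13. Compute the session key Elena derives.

Shared key K = 13^2 mod 23.
13^1 ≡ 13 (mod 23)
13^2 = (13^1)^2 ≡ 13^2 = 169 ≡ 8 (mod 23)

8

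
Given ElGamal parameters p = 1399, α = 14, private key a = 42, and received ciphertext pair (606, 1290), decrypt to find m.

Shared mask s = c₁^a mod p = 606^42 mod 1399.
606^1 ≡ 606 (mod 1399)
606^2 = (606^1)^2 ≡ 606^2 = 367236 ≡ 698 (mod 1399)
606^4 = (606^2)^2 ≡ 698^2 = 487204 ≡ 352 (mod 1399)
606^8 = (606^4)^2 ≡ 352^2 = 123904 ≡ 792 (mod 1399)
606^16 = (606^8)^2 ≡ 792^2 = 627264 ≡ 512 (mod 1399)
606^32 = (606^16)^2 ≡ 512^2 = 262144 ≡ 531 (mod 1399)
606^42 = 606^32 · 606^8 · 606^2 ≡ 531 · 792 · 698 ≡ 121 (mod 1399).
So s = 121; s⁻¹ ≡ 185 (mod 1399).
m = c₂ · s⁻¹ mod 1399 = 1290 · 185 mod 1399 = 820.

820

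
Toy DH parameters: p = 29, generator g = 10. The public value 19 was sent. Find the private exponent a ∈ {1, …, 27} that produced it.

Try successive powers of 10 modulo 29:
10^1 ≡ 10
10^2 ≡ 13
10^3 ≡ 14
10^4 ≡ 24
10^5 ≡ 8
10^6 ≡ 22
10^7 ≡ 17
10^8 ≡ 25
10^9 ≡ 18
10^10 ≡ 6
10^11 ≡ 2
10^12 ≡ 20
10^13 ≡ 26
10^14 ≡ 28
10^15 ≡ 19
Found: a = 15.

15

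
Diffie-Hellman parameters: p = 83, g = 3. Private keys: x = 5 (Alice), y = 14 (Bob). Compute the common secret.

31

Bob sends B = g^y mod p = 3^14 mod 83.
3^1 ≡ 3 (mod 83)
3^2 = (3^1)^2 ≡ 3^2 = 9 ≡ 9 (mod 83)
3^4 = (3^2)^2 ≡ 9^2 = 81 ≡ 81 (mod 83)
3^8 = (3^4)^2 ≡ 81^2 = 6561 ≡ 4 (mod 83)
3^14 = 3^8 · 3^4 · 3^2 ≡ 4 · 81 · 9 ≡ 11 (mod 83).
So B = 11. Alice then computes K = B^x mod p = 11^5 mod 83.
11^1 ≡ 11 (mod 83)
11^2 = (11^1)^2 ≡ 11^2 = 121 ≡ 38 (mod 83)
11^4 = (11^2)^2 ≡ 38^2 = 1444 ≡ 33 (mod 83)
11^5 = 11^4 · 11^1 ≡ 33 · 11 ≡ 31 (mod 83).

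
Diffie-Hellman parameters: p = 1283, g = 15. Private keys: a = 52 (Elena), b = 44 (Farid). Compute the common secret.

4

Farid sends B = g^b mod p = 15^44 mod 1283.
15^1 ≡ 15 (mod 1283)
15^2 = (15^1)^2 ≡ 15^2 = 225 ≡ 225 (mod 1283)
15^4 = (15^2)^2 ≡ 225^2 = 50625 ≡ 588 (mod 1283)
15^8 = (15^4)^2 ≡ 588^2 = 345744 ≡ 617 (mod 1283)
15^16 = (15^8)^2 ≡ 617^2 = 380689 ≡ 921 (mod 1283)
15^32 = (15^16)^2 ≡ 921^2 = 848241 ≡ 178 (mod 1283)
15^44 = 15^32 · 15^8 · 15^4 ≡ 178 · 617 · 588 ≡ 449 (mod 1283).
So B = 449. Elena then computes K = B^a mod p = 449^52 mod 1283.
449^1 ≡ 449 (mod 1283)
449^2 = (449^1)^2 ≡ 449^2 = 201601 ≡ 170 (mod 1283)
449^4 = (449^2)^2 ≡ 170^2 = 28900 ≡ 674 (mod 1283)
449^8 = (449^4)^2 ≡ 674^2 = 454276 ≡ 94 (mod 1283)
449^16 = (449^8)^2 ≡ 94^2 = 8836 ≡ 1138 (mod 1283)
449^32 = (449^16)^2 ≡ 1138^2 = 1295044 ≡ 497 (mod 1283)
449^52 = 449^32 · 449^16 · 449^4 ≡ 497 · 1138 · 674 ≡ 4 (mod 1283).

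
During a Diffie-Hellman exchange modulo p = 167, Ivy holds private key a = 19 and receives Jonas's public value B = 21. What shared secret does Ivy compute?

81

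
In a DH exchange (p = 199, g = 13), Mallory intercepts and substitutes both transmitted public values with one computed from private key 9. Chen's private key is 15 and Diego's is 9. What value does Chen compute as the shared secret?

139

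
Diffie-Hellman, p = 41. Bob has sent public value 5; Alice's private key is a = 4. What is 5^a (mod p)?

Shared key K = 5^4 mod 41.
5^1 ≡ 5 (mod 41)
5^2 = (5^1)^2 ≡ 5^2 = 25 ≡ 25 (mod 41)
5^4 = (5^2)^2 ≡ 25^2 = 625 ≡ 10 (mod 41)

10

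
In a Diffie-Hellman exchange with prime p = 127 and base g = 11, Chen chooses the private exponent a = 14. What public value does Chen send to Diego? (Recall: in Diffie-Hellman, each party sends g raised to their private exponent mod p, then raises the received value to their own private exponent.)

99

Public value = 11^14 mod 127.
11^1 ≡ 11 (mod 127)
11^2 = (11^1)^2 ≡ 11^2 = 121 ≡ 121 (mod 127)
11^4 = (11^2)^2 ≡ 121^2 = 14641 ≡ 36 (mod 127)
11^8 = (11^4)^2 ≡ 36^2 = 1296 ≡ 26 (mod 127)
11^14 = 11^8 · 11^4 · 11^2 ≡ 26 · 36 · 121 ≡ 99 (mod 127).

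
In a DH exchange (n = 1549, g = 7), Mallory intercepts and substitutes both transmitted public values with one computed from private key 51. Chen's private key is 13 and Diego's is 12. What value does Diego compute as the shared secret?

99

Diego receives Mallory's public value M = 7^51 mod 1549 instead of the honest one.
7^1 ≡ 7 (mod 1549)
7^2 = (7^1)^2 ≡ 7^2 = 49 ≡ 49 (mod 1549)
7^4 = (7^2)^2 ≡ 49^2 = 2401 ≡ 852 (mod 1549)
7^8 = (7^4)^2 ≡ 852^2 = 725904 ≡ 972 (mod 1549)
7^16 = (7^8)^2 ≡ 972^2 = 944784 ≡ 1443 (mod 1549)
7^32 = (7^16)^2 ≡ 1443^2 = 2082249 ≡ 393 (mod 1549)
7^51 = 7^32 · 7^16 · 7^2 · 7^1 ≡ 393 · 1443 · 49 · 7 ≡ 831 (mod 1549).
So M = 831. Diego computes K = M^12 mod 1549.
831^1 ≡ 831 (mod 1549)
831^2 = (831^1)^2 ≡ 831^2 = 690561 ≡ 1256 (mod 1549)
831^4 = (831^2)^2 ≡ 1256^2 = 1577536 ≡ 654 (mod 1549)
831^8 = (831^4)^2 ≡ 654^2 = 427716 ≡ 192 (mod 1549)
831^12 = 831^8 · 831^4 ≡ 192 · 654 ≡ 99 (mod 1549).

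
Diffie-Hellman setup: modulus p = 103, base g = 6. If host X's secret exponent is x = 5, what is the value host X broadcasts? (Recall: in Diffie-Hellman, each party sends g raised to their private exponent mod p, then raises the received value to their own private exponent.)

51

Public value = 6^5 (mod 103).
6^1 ≡ 6 (mod 103)
6^2 = (6^1)^2 ≡ 6^2 = 36 ≡ 36 (mod 103)
6^4 = (6^2)^2 ≡ 36^2 = 1296 ≡ 60 (mod 103)
6^5 = 6^4 · 6^1 ≡ 60 · 6 ≡ 51 (mod 103).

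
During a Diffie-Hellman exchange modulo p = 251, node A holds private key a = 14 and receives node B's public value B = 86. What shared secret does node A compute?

Shared key K = 86^14 mod 251.
86^1 ≡ 86 (mod 251)
86^2 = (86^1)^2 ≡ 86^2 = 7396 ≡ 117 (mod 251)
86^4 = (86^2)^2 ≡ 117^2 = 13689 ≡ 135 (mod 251)
86^8 = (86^4)^2 ≡ 135^2 = 18225 ≡ 153 (mod 251)
86^14 = 86^8 · 86^4 · 86^2 ≡ 153 · 135 · 117 ≡ 7 (mod 251).

7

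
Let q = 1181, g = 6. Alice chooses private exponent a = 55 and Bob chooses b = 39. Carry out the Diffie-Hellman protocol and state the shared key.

531

Alice sends A = g^a mod q = 6^55 mod 1181.
6^1 ≡ 6 (mod 1181)
6^2 = (6^1)^2 ≡ 6^2 = 36 ≡ 36 (mod 1181)
6^4 = (6^2)^2 ≡ 36^2 = 1296 ≡ 115 (mod 1181)
6^8 = (6^4)^2 ≡ 115^2 = 13225 ≡ 234 (mod 1181)
6^16 = (6^8)^2 ≡ 234^2 = 54756 ≡ 430 (mod 1181)
6^32 = (6^16)^2 ≡ 430^2 = 184900 ≡ 664 (mod 1181)
6^55 = 6^32 · 6^16 · 6^4 · 6^2 · 6^1 ≡ 664 · 430 · 115 · 36 · 6 ≡ 812 (mod 1181).
So A = 812. Bob then computes K = A^b mod q = 812^39 mod 1181.
812^1 ≡ 812 (mod 1181)
812^2 = (812^1)^2 ≡ 812^2 = 659344 ≡ 346 (mod 1181)
812^4 = (812^2)^2 ≡ 346^2 = 119716 ≡ 435 (mod 1181)
812^8 = (812^4)^2 ≡ 435^2 = 189225 ≡ 265 (mod 1181)
812^16 = (812^8)^2 ≡ 265^2 = 70225 ≡ 546 (mod 1181)
812^32 = (812^16)^2 ≡ 546^2 = 298116 ≡ 504 (mod 1181)
812^39 = 812^32 · 812^4 · 812^2 · 812^1 ≡ 504 · 435 · 346 · 812 ≡ 531 (mod 1181).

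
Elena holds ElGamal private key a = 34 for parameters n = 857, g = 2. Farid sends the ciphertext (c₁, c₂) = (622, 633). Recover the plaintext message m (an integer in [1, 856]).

44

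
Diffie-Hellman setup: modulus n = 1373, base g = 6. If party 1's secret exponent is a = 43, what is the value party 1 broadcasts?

Public value = 6^{43} \pmod{1373}.
6^1 ≡ 6 (mod 1373)
6^2 = (6^1)^2 ≡ 6^2 = 36 ≡ 36 (mod 1373)
6^4 = (6^2)^2 ≡ 36^2 = 1296 ≡ 1296 (mod 1373)
6^8 = (6^4)^2 ≡ 1296^2 = 1679616 ≡ 437 (mod 1373)
6^16 = (6^8)^2 ≡ 437^2 = 190969 ≡ 122 (mod 1373)
6^32 = (6^16)^2 ≡ 122^2 = 14884 ≡ 1154 (mod 1373)
6^43 = 6^32 · 6^8 · 6^2 · 6^1 ≡ 1154 · 437 · 36 · 6 ≡ 40 (mod 1373).

40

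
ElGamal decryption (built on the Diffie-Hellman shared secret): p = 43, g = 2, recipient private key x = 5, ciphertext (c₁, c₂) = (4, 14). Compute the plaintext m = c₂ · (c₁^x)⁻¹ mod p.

Shared mask s = c₁^x mod p = 4^5 mod 43.
4^1 ≡ 4 (mod 43)
4^2 = (4^1)^2 ≡ 4^2 = 16 ≡ 16 (mod 43)
4^4 = (4^2)^2 ≡ 16^2 = 256 ≡ 41 (mod 43)
4^5 = 4^4 · 4^1 ≡ 41 · 4 ≡ 35 (mod 43).
So s = 35; s⁻¹ ≡ 16 (mod 43).
m = c₂ · s⁻¹ mod 43 = 14 · 16 mod 43 = 9.

9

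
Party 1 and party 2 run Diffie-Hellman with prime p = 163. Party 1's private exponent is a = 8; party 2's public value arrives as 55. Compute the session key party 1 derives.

Shared key K = 55^8 mod 163.
55^1 ≡ 55 (mod 163)
55^2 = (55^1)^2 ≡ 55^2 = 3025 ≡ 91 (mod 163)
55^4 = (55^2)^2 ≡ 91^2 = 8281 ≡ 131 (mod 163)
55^8 = (55^4)^2 ≡ 131^2 = 17161 ≡ 46 (mod 163)

46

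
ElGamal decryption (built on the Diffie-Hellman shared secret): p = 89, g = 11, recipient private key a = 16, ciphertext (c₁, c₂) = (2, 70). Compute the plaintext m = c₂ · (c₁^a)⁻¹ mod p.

Shared mask s = c₁^a mod p = 2^16 mod 89.
2^1 ≡ 2 (mod 89)
2^2 = (2^1)^2 ≡ 2^2 = 4 ≡ 4 (mod 89)
2^4 = (2^2)^2 ≡ 4^2 = 16 ≡ 16 (mod 89)
2^8 = (2^4)^2 ≡ 16^2 = 256 ≡ 78 (mod 89)
2^16 = (2^8)^2 ≡ 78^2 = 6084 ≡ 32 (mod 89)
So s = 32; s⁻¹ ≡ 64 (mod 89).
m = c₂ · s⁻¹ mod 89 = 70 · 64 mod 89 = 30.

30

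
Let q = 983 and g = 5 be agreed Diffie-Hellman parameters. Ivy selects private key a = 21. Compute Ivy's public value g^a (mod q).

Public value = 5^21 (mod 983).
5^1 ≡ 5 (mod 983)
5^2 = (5^1)^2 ≡ 5^2 = 25 ≡ 25 (mod 983)
5^4 = (5^2)^2 ≡ 25^2 = 625 ≡ 625 (mod 983)
5^8 = (5^4)^2 ≡ 625^2 = 390625 ≡ 374 (mod 983)
5^16 = (5^8)^2 ≡ 374^2 = 139876 ≡ 290 (mod 983)
5^21 = 5^16 · 5^4 · 5^1 ≡ 290 · 625 · 5 ≡ 907 (mod 983).

907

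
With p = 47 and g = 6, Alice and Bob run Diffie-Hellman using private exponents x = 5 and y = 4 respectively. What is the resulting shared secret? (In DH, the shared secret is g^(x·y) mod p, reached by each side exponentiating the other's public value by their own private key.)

42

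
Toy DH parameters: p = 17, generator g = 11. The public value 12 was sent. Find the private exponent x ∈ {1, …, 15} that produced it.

11

Try successive powers of 11 modulo 17:
11^1 ≡ 11
11^2 ≡ 2
11^3 ≡ 5
11^4 ≡ 4
11^5 ≡ 10
11^6 ≡ 8
11^7 ≡ 3
11^8 ≡ 16
11^9 ≡ 6
11^10 ≡ 15
11^11 ≡ 12
Found: x = 11.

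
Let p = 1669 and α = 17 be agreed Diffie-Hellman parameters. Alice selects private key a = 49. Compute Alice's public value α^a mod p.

Public value = 17^49 mod 1669.
17^1 ≡ 17 (mod 1669)
17^2 = (17^1)^2 ≡ 17^2 = 289 ≡ 289 (mod 1669)
17^4 = (17^2)^2 ≡ 289^2 = 83521 ≡ 71 (mod 1669)
17^8 = (17^4)^2 ≡ 71^2 = 5041 ≡ 34 (mod 1669)
17^16 = (17^8)^2 ≡ 34^2 = 1156 ≡ 1156 (mod 1669)
17^32 = (17^16)^2 ≡ 1156^2 = 1336336 ≡ 1136 (mod 1669)
17^49 = 17^32 · 17^16 · 17^1 ≡ 1136 · 1156 · 17 ≡ 128 (mod 1669).

128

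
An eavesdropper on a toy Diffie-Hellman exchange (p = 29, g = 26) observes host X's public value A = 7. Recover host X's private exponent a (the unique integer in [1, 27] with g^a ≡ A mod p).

Try successive powers of 26 modulo 29:
26^1 ≡ 26
26^2 ≡ 9
26^3 ≡ 2
26^4 ≡ 23
26^5 ≡ 18
26^6 ≡ 4
26^7 ≡ 17
26^8 ≡ 7
Found: a = 8.

8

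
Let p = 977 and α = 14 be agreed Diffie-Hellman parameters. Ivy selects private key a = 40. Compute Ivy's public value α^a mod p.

777

Public value = 14^40 mod 977.
14^1 ≡ 14 (mod 977)
14^2 = (14^1)^2 ≡ 14^2 = 196 ≡ 196 (mod 977)
14^4 = (14^2)^2 ≡ 196^2 = 38416 ≡ 313 (mod 977)
14^8 = (14^4)^2 ≡ 313^2 = 97969 ≡ 269 (mod 977)
14^16 = (14^8)^2 ≡ 269^2 = 72361 ≡ 63 (mod 977)
14^32 = (14^16)^2 ≡ 63^2 = 3969 ≡ 61 (mod 977)
14^40 = 14^32 · 14^8 ≡ 61 · 269 ≡ 777 (mod 977).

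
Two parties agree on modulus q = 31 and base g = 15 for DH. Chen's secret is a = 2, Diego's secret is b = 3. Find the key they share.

16

Chen sends A = g^a mod q = 15^2 mod 31.
15^1 ≡ 15 (mod 31)
15^2 = (15^1)^2 ≡ 15^2 = 225 ≡ 8 (mod 31)
So A = 8. Diego then computes K = A^b mod q = 8^3 mod 31.
8^1 ≡ 8 (mod 31)
8^2 = (8^1)^2 ≡ 8^2 = 64 ≡ 2 (mod 31)
8^3 = 8^2 · 8^1 ≡ 2 · 8 ≡ 16 (mod 31).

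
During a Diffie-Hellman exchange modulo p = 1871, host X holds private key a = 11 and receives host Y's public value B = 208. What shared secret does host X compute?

Shared key K = 208^11 mod 1871.
208^1 ≡ 208 (mod 1871)
208^2 = (208^1)^2 ≡ 208^2 = 43264 ≡ 231 (mod 1871)
208^4 = (208^2)^2 ≡ 231^2 = 53361 ≡ 973 (mod 1871)
208^8 = (208^4)^2 ≡ 973^2 = 946729 ≡ 3 (mod 1871)
208^11 = 208^8 · 208^2 · 208^1 ≡ 3 · 231 · 208 ≡ 77 (mod 1871).

77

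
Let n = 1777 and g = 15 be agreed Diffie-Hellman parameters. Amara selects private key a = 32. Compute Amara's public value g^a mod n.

559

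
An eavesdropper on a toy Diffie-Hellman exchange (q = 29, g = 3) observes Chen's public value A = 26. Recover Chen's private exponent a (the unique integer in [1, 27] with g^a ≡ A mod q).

Try successive powers of 3 modulo 29:
3^1 ≡ 3
3^2 ≡ 9
3^3 ≡ 27
3^4 ≡ 23
3^5 ≡ 11
3^6 ≡ 4
3^7 ≡ 12
3^8 ≡ 7
3^9 ≡ 21
3^10 ≡ 5
3^11 ≡ 15
3^12 ≡ 16
3^13 ≡ 19
3^14 ≡ 28
3^15 ≡ 26
Found: a = 15.

15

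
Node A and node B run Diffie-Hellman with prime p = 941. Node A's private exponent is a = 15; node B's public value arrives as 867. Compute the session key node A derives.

Shared key K = 867^15 mod 941.
867^1 ≡ 867 (mod 941)
867^2 = (867^1)^2 ≡ 867^2 = 751689 ≡ 771 (mod 941)
867^4 = (867^2)^2 ≡ 771^2 = 594441 ≡ 670 (mod 941)
867^8 = (867^4)^2 ≡ 670^2 = 448900 ≡ 43 (mod 941)
867^15 = 867^8 · 867^4 · 867^2 · 867^1 ≡ 43 · 670 · 771 · 867 ≡ 827 (mod 941).

827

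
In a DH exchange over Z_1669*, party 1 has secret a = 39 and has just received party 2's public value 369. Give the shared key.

Shared key K = 369^39 mod 1669.
369^1 ≡ 369 (mod 1669)
369^2 = (369^1)^2 ≡ 369^2 = 136161 ≡ 972 (mod 1669)
369^4 = (369^2)^2 ≡ 972^2 = 944784 ≡ 130 (mod 1669)
369^8 = (369^4)^2 ≡ 130^2 = 16900 ≡ 210 (mod 1669)
369^16 = (369^8)^2 ≡ 210^2 = 44100 ≡ 706 (mod 1669)
369^32 = (369^16)^2 ≡ 706^2 = 498436 ≡ 1074 (mod 1669)
369^39 = 369^32 · 369^4 · 369^2 · 369^1 ≡ 1074 · 130 · 972 · 369 ≡ 1059 (mod 1669).

1059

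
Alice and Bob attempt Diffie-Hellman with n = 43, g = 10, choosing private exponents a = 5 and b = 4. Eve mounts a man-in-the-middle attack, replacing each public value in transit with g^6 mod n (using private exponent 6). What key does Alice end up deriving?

41

Alice receives Eve's public value M = 10^6 mod 43 instead of the honest one.
10^1 ≡ 10 (mod 43)
10^2 = (10^1)^2 ≡ 10^2 = 100 ≡ 14 (mod 43)
10^4 = (10^2)^2 ≡ 14^2 = 196 ≡ 24 (mod 43)
10^6 = 10^4 · 10^2 ≡ 24 · 14 ≡ 35 (mod 43).
So M = 35. Alice computes K = M^5 mod 43.
35^1 ≡ 35 (mod 43)
35^2 = (35^1)^2 ≡ 35^2 = 1225 ≡ 21 (mod 43)
35^4 = (35^2)^2 ≡ 21^2 = 441 ≡ 11 (mod 43)
35^5 = 35^4 · 35^1 ≡ 11 · 35 ≡ 41 (mod 43).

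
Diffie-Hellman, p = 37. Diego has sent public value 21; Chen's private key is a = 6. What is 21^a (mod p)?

10

Shared key K = 21^6 mod 37.
21^1 ≡ 21 (mod 37)
21^2 = (21^1)^2 ≡ 21^2 = 441 ≡ 34 (mod 37)
21^4 = (21^2)^2 ≡ 34^2 = 1156 ≡ 9 (mod 37)
21^6 = 21^4 · 21^2 ≡ 9 · 34 ≡ 10 (mod 37).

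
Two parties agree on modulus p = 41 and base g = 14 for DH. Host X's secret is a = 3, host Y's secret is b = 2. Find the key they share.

9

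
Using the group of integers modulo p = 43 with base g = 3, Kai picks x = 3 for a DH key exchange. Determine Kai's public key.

27

Public value = 3^3 mod 43.
3^1 ≡ 3 (mod 43)
3^2 = (3^1)^2 ≡ 3^2 = 9 ≡ 9 (mod 43)
3^3 = 3^2 · 3^1 ≡ 9 · 3 ≡ 27 (mod 43).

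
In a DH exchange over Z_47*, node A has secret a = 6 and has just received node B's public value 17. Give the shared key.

Shared key K = 17^6 mod 47.
17^1 ≡ 17 (mod 47)
17^2 = (17^1)^2 ≡ 17^2 = 289 ≡ 7 (mod 47)
17^4 = (17^2)^2 ≡ 7^2 = 49 ≡ 2 (mod 47)
17^6 = 17^4 · 17^2 ≡ 2 · 7 ≡ 14 (mod 47).

14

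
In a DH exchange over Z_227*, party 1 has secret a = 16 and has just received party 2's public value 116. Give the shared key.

221

Shared key K = 116^16 mod 227.
116^1 ≡ 116 (mod 227)
116^2 = (116^1)^2 ≡ 116^2 = 13456 ≡ 63 (mod 227)
116^4 = (116^2)^2 ≡ 63^2 = 3969 ≡ 110 (mod 227)
116^8 = (116^4)^2 ≡ 110^2 = 12100 ≡ 69 (mod 227)
116^16 = (116^8)^2 ≡ 69^2 = 4761 ≡ 221 (mod 227)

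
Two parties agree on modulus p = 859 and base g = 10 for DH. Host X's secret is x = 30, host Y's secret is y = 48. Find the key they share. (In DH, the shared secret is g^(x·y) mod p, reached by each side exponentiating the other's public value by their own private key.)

Host Y sends B = g^y mod p = 10^48 mod 859.
10^1 ≡ 10 (mod 859)
10^2 = (10^1)^2 ≡ 10^2 = 100 ≡ 100 (mod 859)
10^4 = (10^2)^2 ≡ 100^2 = 10000 ≡ 551 (mod 859)
10^8 = (10^4)^2 ≡ 551^2 = 303601 ≡ 374 (mod 859)
10^16 = (10^8)^2 ≡ 374^2 = 139876 ≡ 718 (mod 859)
10^32 = (10^16)^2 ≡ 718^2 = 515524 ≡ 124 (mod 859)
10^48 = 10^32 · 10^16 ≡ 124 · 718 ≡ 555 (mod 859).
So B = 555. Host X then computes K = B^x mod p = 555^30 mod 859.
555^1 ≡ 555 (mod 859)
555^2 = (555^1)^2 ≡ 555^2 = 308025 ≡ 503 (mod 859)
555^4 = (555^2)^2 ≡ 503^2 = 253009 ≡ 463 (mod 859)
555^8 = (555^4)^2 ≡ 463^2 = 214369 ≡ 478 (mod 859)
555^16 = (555^8)^2 ≡ 478^2 = 228484 ≡ 849 (mod 859)
555^30 = 555^16 · 555^8 · 555^4 · 555^2 ≡ 849 · 478 · 463 · 503 ≡ 463 (mod 859).

463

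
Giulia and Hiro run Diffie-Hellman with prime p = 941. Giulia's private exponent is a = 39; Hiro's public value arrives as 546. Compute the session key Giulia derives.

Shared key K = 546^39 mod 941.
546^1 ≡ 546 (mod 941)
546^2 = (546^1)^2 ≡ 546^2 = 298116 ≡ 760 (mod 941)
546^4 = (546^2)^2 ≡ 760^2 = 577600 ≡ 767 (mod 941)
546^8 = (546^4)^2 ≡ 767^2 = 588289 ≡ 164 (mod 941)
546^16 = (546^8)^2 ≡ 164^2 = 26896 ≡ 548 (mod 941)
546^32 = (546^16)^2 ≡ 548^2 = 300304 ≡ 125 (mod 941)
546^39 = 546^32 · 546^4 · 546^2 · 546^1 ≡ 125 · 767 · 760 · 546 ≡ 365 (mod 941).

365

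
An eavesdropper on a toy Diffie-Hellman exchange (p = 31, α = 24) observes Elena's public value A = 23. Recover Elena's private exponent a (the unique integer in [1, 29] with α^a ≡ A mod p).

9

Try successive powers of 24 modulo 31:
24^1 ≡ 24
24^2 ≡ 18
24^3 ≡ 29
24^4 ≡ 14
24^5 ≡ 26
24^6 ≡ 4
24^7 ≡ 3
24^8 ≡ 10
24^9 ≡ 23
Found: a = 9.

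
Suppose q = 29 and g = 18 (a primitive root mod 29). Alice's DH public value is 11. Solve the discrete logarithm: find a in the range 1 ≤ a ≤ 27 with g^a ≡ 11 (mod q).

Try successive powers of 18 modulo 29:
18^1 ≡ 18
18^2 ≡ 5
18^3 ≡ 3
18^4 ≡ 25
18^5 ≡ 15
18^6 ≡ 9
18^7 ≡ 17
18^8 ≡ 16
18^9 ≡ 27
18^10 ≡ 22
18^11 ≡ 19
18^12 ≡ 23
18^13 ≡ 8
18^14 ≡ 28
18^15 ≡ 11
Found: a = 15.

15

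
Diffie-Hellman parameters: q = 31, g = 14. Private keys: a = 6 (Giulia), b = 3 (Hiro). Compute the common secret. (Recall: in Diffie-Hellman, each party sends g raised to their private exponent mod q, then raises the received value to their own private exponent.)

16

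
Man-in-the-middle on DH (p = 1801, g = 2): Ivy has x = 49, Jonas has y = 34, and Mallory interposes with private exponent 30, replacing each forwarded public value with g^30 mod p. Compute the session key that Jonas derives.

394

Jonas receives Mallory's public value M = 2^30 mod 1801 instead of the honest one.
2^1 ≡ 2 (mod 1801)
2^2 = (2^1)^2 ≡ 2^2 = 4 ≡ 4 (mod 1801)
2^4 = (2^2)^2 ≡ 4^2 = 16 ≡ 16 (mod 1801)
2^8 = (2^4)^2 ≡ 16^2 = 256 ≡ 256 (mod 1801)
2^16 = (2^8)^2 ≡ 256^2 = 65536 ≡ 700 (mod 1801)
2^30 = 2^16 · 2^8 · 2^4 · 2^2 ≡ 700 · 256 · 16 · 4 ≡ 32 (mod 1801).
So M = 32. Jonas computes K = M^34 mod 1801.
32^1 ≡ 32 (mod 1801)
32^2 = (32^1)^2 ≡ 32^2 = 1024 ≡ 1024 (mod 1801)
32^4 = (32^2)^2 ≡ 1024^2 = 1048576 ≡ 394 (mod 1801)
32^8 = (32^4)^2 ≡ 394^2 = 155236 ≡ 350 (mod 1801)
32^16 = (32^8)^2 ≡ 350^2 = 122500 ≡ 32 (mod 1801)
32^32 = (32^16)^2 ≡ 32^2 = 1024 ≡ 1024 (mod 1801)
32^34 = 32^32 · 32^2 ≡ 1024 · 1024 ≡ 394 (mod 1801).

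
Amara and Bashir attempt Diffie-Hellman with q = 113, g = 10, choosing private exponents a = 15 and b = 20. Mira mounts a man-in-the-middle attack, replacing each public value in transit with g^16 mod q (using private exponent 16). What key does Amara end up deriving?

106

Amara receives Mira's public value M = 10^16 mod 113 instead of the honest one.
10^1 ≡ 10 (mod 113)
10^2 = (10^1)^2 ≡ 10^2 = 100 ≡ 100 (mod 113)
10^4 = (10^2)^2 ≡ 100^2 = 10000 ≡ 56 (mod 113)
10^8 = (10^4)^2 ≡ 56^2 = 3136 ≡ 85 (mod 113)
10^16 = (10^8)^2 ≡ 85^2 = 7225 ≡ 106 (mod 113)
So M = 106. Amara computes K = M^15 mod 113.
106^1 ≡ 106 (mod 113)
106^2 = (106^1)^2 ≡ 106^2 = 11236 ≡ 49 (mod 113)
106^4 = (106^2)^2 ≡ 49^2 = 2401 ≡ 28 (mod 113)
106^8 = (106^4)^2 ≡ 28^2 = 784 ≡ 106 (mod 113)
106^15 = 106^8 · 106^4 · 106^2 · 106^1 ≡ 106 · 28 · 49 · 106 ≡ 106 (mod 113).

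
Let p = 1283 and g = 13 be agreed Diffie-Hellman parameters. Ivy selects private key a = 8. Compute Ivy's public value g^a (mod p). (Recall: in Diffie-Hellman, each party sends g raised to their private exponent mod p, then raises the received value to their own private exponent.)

Public value = 13^8 (mod 1283).
13^1 ≡ 13 (mod 1283)
13^2 = (13^1)^2 ≡ 13^2 = 169 ≡ 169 (mod 1283)
13^4 = (13^2)^2 ≡ 169^2 = 28561 ≡ 335 (mod 1283)
13^8 = (13^4)^2 ≡ 335^2 = 112225 ≡ 604 (mod 1283)

604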